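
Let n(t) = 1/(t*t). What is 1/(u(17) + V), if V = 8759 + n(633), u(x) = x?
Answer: 400689/3516446665 ≈ 0.00011395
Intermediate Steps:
n(t) = t⁻²
V = 3509634952/400689 (V = 8759 + 633⁻² = 8759 + 1/400689 = 3509634952/400689 ≈ 8759.0)
1/(u(17) + V) = 1/(17 + 3509634952/400689) = 1/(3516446665/400689) = 400689/3516446665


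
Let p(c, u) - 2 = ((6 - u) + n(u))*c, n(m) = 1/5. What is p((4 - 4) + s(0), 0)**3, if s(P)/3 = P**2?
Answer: 8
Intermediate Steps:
s(P) = 3*P**2
n(m) = 1/5
p(c, u) = 2 + c*(31/5 - u) (p(c, u) = 2 + ((6 - u) + 1/5)*c = 2 + (31/5 - u)*c = 2 + c*(31/5 - u))
p((4 - 4) + s(0), 0)**3 = (2 + 31*((4 - 4) + 3*0**2)/5 - 1*((4 - 4) + 3*0**2)*0)**3 = (2 + 31*(0 + 3*0)/5 - 1*(0 + 3*0)*0)**3 = (2 + 31*(0 + 0)/5 - 1*(0 + 0)*0)**3 = (2 + (31/5)*0 - 1*0*0)**3 = (2 + 0 + 0)**3 = 2**3 = 8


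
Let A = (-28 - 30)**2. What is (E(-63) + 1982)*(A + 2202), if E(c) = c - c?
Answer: 11031812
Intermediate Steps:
A = 3364 (A = (-58)**2 = 3364)
E(c) = 0
(E(-63) + 1982)*(A + 2202) = (0 + 1982)*(3364 + 2202) = 1982*5566 = 11031812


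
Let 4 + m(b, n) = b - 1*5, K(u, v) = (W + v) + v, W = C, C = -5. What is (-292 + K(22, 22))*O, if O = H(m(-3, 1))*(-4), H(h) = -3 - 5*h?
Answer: 57684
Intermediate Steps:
W = -5
K(u, v) = -5 + 2*v (K(u, v) = (-5 + v) + v = -5 + 2*v)
m(b, n) = -9 + b (m(b, n) = -4 + (b - 1*5) = -4 + (b - 5) = -4 + (-5 + b) = -9 + b)
O = -228 (O = (-3 - 5*(-9 - 3))*(-4) = (-3 - 5*(-12))*(-4) = (-3 + 60)*(-4) = 57*(-4) = -228)
(-292 + K(22, 22))*O = (-292 + (-5 + 2*22))*(-228) = (-292 + (-5 + 44))*(-228) = (-292 + 39)*(-228) = -253*(-228) = 57684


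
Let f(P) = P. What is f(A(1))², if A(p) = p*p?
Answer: 1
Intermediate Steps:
A(p) = p²
f(A(1))² = (1²)² = 1² = 1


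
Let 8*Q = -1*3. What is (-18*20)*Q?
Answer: 135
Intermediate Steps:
Q = -3/8 (Q = (-1*3)/8 = (1/8)*(-3) = -3/8 ≈ -0.37500)
(-18*20)*Q = -18*20*(-3/8) = -360*(-3/8) = 135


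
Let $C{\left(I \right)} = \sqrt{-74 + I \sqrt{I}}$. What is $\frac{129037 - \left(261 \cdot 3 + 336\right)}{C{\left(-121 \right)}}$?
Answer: $\frac{127918}{\sqrt{-74 - 1331 i}} \approx 2407.6 + 2545.2 i$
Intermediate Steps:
$C{\left(I \right)} = \sqrt{-74 + I^{\frac{3}{2}}}$
$\frac{129037 - \left(261 \cdot 3 + 336\right)}{C{\left(-121 \right)}} = \frac{129037 - \left(261 \cdot 3 + 336\right)}{\sqrt{-74 + \left(-121\right)^{\frac{3}{2}}}} = \frac{129037 - \left(783 + 336\right)}{\sqrt{-74 - 1331 i}} = \frac{129037 - 1119}{\sqrt{-74 - 1331 i}} = \frac{127918}{\sqrt{-74 - 1331 i}}$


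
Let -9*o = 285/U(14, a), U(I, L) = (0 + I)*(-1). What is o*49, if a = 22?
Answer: 665/6 ≈ 110.83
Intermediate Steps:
U(I, L) = -I (U(I, L) = I*(-1) = -I)
o = 95/42 (o = -95/(3*((-1*14))) = -95/(3*(-14)) = -95*(-1)/(3*14) = -⅑*(-285/14) = 95/42 ≈ 2.2619)
o*49 = (95/42)*49 = 665/6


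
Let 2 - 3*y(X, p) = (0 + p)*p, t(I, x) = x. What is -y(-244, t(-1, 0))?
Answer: -⅔ ≈ -0.66667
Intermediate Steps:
y(X, p) = ⅔ - p²/3 (y(X, p) = ⅔ - (0 + p)*p/3 = ⅔ - p*p/3 = ⅔ - p²/3)
-y(-244, t(-1, 0)) = -(⅔ - ⅓*0²) = -(⅔ - ⅓*0) = -(⅔ + 0) = -1*⅔ = -⅔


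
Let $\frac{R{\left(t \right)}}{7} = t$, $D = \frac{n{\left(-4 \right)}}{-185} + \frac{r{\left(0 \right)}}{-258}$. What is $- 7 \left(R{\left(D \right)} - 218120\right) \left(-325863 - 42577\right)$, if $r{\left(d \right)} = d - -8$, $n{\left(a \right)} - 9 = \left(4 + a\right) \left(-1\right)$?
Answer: $- \frac{2685052904944312}{4773} \approx -5.6255 \cdot 10^{11}$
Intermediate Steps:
$n{\left(a \right)} = 5 - a$ ($n{\left(a \right)} = 9 + \left(4 + a\right) \left(-1\right) = 9 - \left(4 + a\right) = 5 - a$)
$r{\left(d \right)} = 8 + d$ ($r{\left(d \right)} = d + 8 = 8 + d$)
$D = - \frac{1901}{23865}$ ($D = \frac{5 - -4}{-185} + \frac{8 + 0}{-258} = \left(5 + 4\right) \left(- \frac{1}{185}\right) + 8 \left(- \frac{1}{258}\right) = 9 \left(- \frac{1}{185}\right) - \frac{4}{129} = - \frac{9}{185} - \frac{4}{129} = - \frac{1901}{23865} \approx -0.079656$)
$R{\left(t \right)} = 7 t$
$- 7 \left(R{\left(D \right)} - 218120\right) \left(-325863 - 42577\right) = - 7 \left(7 \left(- \frac{1901}{23865}\right) - 218120\right) \left(-325863 - 42577\right) = - 7 \left(- \frac{13307}{23865} - 218120\right) \left(-368440\right) = - 7 \left(\left(- \frac{5205447107}{23865}\right) \left(-368440\right)\right) = \left(-7\right) \frac{383578986420616}{4773} = - \frac{2685052904944312}{4773}$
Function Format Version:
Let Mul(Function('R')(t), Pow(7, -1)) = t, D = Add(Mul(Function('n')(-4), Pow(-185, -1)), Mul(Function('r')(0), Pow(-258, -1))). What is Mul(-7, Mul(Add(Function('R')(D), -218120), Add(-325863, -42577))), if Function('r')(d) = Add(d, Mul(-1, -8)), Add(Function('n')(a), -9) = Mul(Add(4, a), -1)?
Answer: Rational(-2685052904944312, 4773) ≈ -5.6255e+11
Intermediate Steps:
Function('n')(a) = Add(5, Mul(-1, a)) (Function('n')(a) = Add(9, Mul(Add(4, a), -1)) = Add(9, Add(-4, Mul(-1, a))) = Add(5, Mul(-1, a)))
Function('r')(d) = Add(8, d) (Function('r')(d) = Add(d, 8) = Add(8, d))
D = Rational(-1901, 23865) (D = Add(Mul(Add(5, Mul(-1, -4)), Pow(-185, -1)), Mul(Add(8, 0), Pow(-258, -1))) = Add(Mul(Add(5, 4), Rational(-1, 185)), Mul(8, Rational(-1, 258))) = Add(Mul(9, Rational(-1, 185)), Rational(-4, 129)) = Add(Rational(-9, 185), Rational(-4, 129)) = Rational(-1901, 23865) ≈ -0.079656)
Function('R')(t) = Mul(7, t)
Mul(-7, Mul(Add(Function('R')(D), -218120), Add(-325863, -42577))) = Mul(-7, Mul(Add(Mul(7, Rational(-1901, 23865)), -218120), Add(-325863, -42577))) = Mul(-7, Mul(Add(Rational(-13307, 23865), -218120), -368440)) = Mul(-7, Mul(Rational(-5205447107, 23865), -368440)) = Mul(-7, Rational(383578986420616, 4773)) = Rational(-2685052904944312, 4773)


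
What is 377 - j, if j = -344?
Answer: 721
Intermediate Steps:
377 - j = 377 - 1*(-344) = 377 + 344 = 721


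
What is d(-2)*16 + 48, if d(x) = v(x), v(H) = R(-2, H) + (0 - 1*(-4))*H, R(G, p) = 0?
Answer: -80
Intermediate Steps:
v(H) = 4*H (v(H) = 0 + (0 - 1*(-4))*H = 0 + (0 + 4)*H = 0 + 4*H = 4*H)
d(x) = 4*x
d(-2)*16 + 48 = (4*(-2))*16 + 48 = -8*16 + 48 = -128 + 48 = -80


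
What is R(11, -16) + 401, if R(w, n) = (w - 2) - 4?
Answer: 406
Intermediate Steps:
R(w, n) = -6 + w (R(w, n) = (-2 + w) - 4 = -6 + w)
R(11, -16) + 401 = (-6 + 11) + 401 = 5 + 401 = 406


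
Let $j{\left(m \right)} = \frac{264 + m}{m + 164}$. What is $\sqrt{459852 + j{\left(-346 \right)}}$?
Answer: $\frac{\sqrt{3808038143}}{91} \approx 678.12$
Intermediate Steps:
$j{\left(m \right)} = \frac{264 + m}{164 + m}$
$\sqrt{459852 + j{\left(-346 \right)}} = \sqrt{459852 + \frac{264 - 346}{164 - 346}} = \sqrt{459852 + \frac{1}{-182} \left(-82\right)} = \sqrt{459852 - - \frac{41}{91}} = \sqrt{459852 + \frac{41}{91}} = \sqrt{\frac{41846573}{91}} = \frac{\sqrt{3808038143}}{91}$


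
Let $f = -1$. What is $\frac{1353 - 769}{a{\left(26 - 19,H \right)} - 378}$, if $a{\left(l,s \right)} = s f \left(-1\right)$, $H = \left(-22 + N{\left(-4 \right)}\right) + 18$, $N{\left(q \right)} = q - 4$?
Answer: $- \frac{292}{195} \approx -1.4974$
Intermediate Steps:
$N{\left(q \right)} = -4 + q$
$H = -12$ ($H = \left(-22 - 8\right) + 18 = -30 + 18 = -12$)
$a{\left(l,s \right)} = s$ ($a{\left(l,s \right)} = s \left(-1\right) \left(-1\right) = - s \left(-1\right) = s$)
$\frac{1353 - 769}{a{\left(26 - 19,H \right)} - 378} = \frac{1353 - 769}{-12 - 378} = \frac{584}{-390} = 584 \left(- \frac{1}{390}\right) = - \frac{292}{195}$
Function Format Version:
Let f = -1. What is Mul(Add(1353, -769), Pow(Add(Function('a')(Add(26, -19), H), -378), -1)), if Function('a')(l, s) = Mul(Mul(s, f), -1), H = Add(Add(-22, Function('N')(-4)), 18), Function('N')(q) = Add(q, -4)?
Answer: Rational(-292, 195) ≈ -1.4974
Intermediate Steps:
Function('N')(q) = Add(-4, q)
H = -12 (H = Add(Add(-22, Add(-4, -4)), 18) = Add(Add(-22, -8), 18) = Add(-30, 18) = -12)
Function('a')(l, s) = s (Function('a')(l, s) = Mul(Mul(s, -1), -1) = Mul(Mul(-1, s), -1) = s)
Mul(Add(1353, -769), Pow(Add(Function('a')(Add(26, -19), H), -378), -1)) = Mul(Add(1353, -769), Pow(Add(-12, -378), -1)) = Mul(584, Pow(-390, -1)) = Mul(584, Rational(-1, 390)) = Rational(-292, 195)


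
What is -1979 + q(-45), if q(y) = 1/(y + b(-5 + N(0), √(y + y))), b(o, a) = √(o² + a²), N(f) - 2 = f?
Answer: -463091/234 - I/234 ≈ -1979.0 - 0.0042735*I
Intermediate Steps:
N(f) = 2 + f
b(o, a) = √(a² + o²)
q(y) = 1/(y + √(9 + 2*y)) (q(y) = 1/(y + √((√(y + y))² + (-5 + (2 + 0))²)) = 1/(y + √((√(2*y))² + (-5 + 2)²)) = 1/(y + √((√2*√y)² + (-3)²)) = 1/(y + √(2*y + 9)) = 1/(y + √(9 + 2*y)))
-1979 + q(-45) = -1979 + 1/(-45 + √(9 + 2*(-45))) = -1979 + 1/(-45 + √(9 - 90)) = -1979 + 1/(-45 + √(-81)) = -1979 + 1/(-45 + 9*I) = -1979 + (-45 - 9*I)/2106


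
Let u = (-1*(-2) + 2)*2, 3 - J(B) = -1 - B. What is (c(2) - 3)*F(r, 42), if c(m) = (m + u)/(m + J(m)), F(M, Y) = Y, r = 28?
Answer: -147/2 ≈ -73.500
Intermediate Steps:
J(B) = 4 + B (J(B) = 3 - (-1 - B) = 3 + (1 + B) = 4 + B)
u = 8 (u = (2 + 2)*2 = 4*2 = 8)
c(m) = (8 + m)/(4 + 2*m) (c(m) = (m + 8)/(m + (4 + m)) = (8 + m)/(4 + 2*m))
(c(2) - 3)*F(r, 42) = ((8 + 2)/(2*(2 + 2)) - 3)*42 = ((1/2)*10/4 - 3)*42 = ((1/2)*(1/4)*10 - 3)*42 = (5/4 - 3)*42 = -7/4*42 = -147/2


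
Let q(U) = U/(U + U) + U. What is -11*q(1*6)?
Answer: -143/2 ≈ -71.500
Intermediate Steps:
q(U) = 1/2 + U (q(U) = U/((2*U)) + U = U*(1/(2*U)) + U = 1/2 + U)
-11*q(1*6) = -11*(1/2 + 1*6) = -11*(1/2 + 6) = -11*13/2 = -143/2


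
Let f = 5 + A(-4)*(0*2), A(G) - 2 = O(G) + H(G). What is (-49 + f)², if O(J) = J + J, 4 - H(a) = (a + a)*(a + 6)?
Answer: 1936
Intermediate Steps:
H(a) = 4 - 2*a*(6 + a) (H(a) = 4 - (a + a)*(a + 6) = 4 - 2*a*(6 + a))
O(J) = 2*J
A(G) = 6 - 10*G - 2*G² (A(G) = 2 + (2*G + (4 - 12*G - 2*G²)) = 2 + (4 - 10*G - 2*G²) = 6 - 10*G - 2*G²)
f = 5 (f = 5 + (6 - 10*(-4) - 2*(-4)²)*(0*2) = 5 + (6 + 40 - 2*16)*0 = 5 + (6 + 40 - 32)*0 = 5 + 14*0 = 5 + 0 = 5)
(-49 + f)² = (-49 + 5)² = (-44)² = 1936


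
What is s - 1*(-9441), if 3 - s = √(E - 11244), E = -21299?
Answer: 9444 - I*√32543 ≈ 9444.0 - 180.4*I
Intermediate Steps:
s = 3 - I*√32543 (s = 3 - √(-21299 - 11244) = 3 - √(-32543) = 3 - I*√32543 ≈ 3.0 - 180.4*I)
s - 1*(-9441) = (3 - I*√32543) - 1*(-9441) = (3 - I*√32543) + 9441 = 9444 - I*√32543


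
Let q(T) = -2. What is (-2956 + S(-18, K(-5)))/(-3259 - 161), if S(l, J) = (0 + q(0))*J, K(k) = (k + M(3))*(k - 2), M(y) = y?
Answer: 746/855 ≈ 0.87251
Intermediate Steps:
K(k) = (-2 + k)*(3 + k) (K(k) = (k + 3)*(k - 2) = (3 + k)*(-2 + k) = (-2 + k)*(3 + k))
S(l, J) = -2*J (S(l, J) = (0 - 2)*J = -2*J)
(-2956 + S(-18, K(-5)))/(-3259 - 161) = (-2956 - 2*(-6 - 5 + (-5)²))/(-3259 - 161) = (-2956 - 2*(-6 - 5 + 25))/(-3420) = (-2956 - 2*14)*(-1/3420) = (-2956 - 28)*(-1/3420) = -2984*(-1/3420) = 746/855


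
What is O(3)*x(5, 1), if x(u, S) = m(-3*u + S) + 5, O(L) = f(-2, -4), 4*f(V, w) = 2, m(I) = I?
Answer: -9/2 ≈ -4.5000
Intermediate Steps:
f(V, w) = 1/2 (f(V, w) = (1/4)*2 = 1/2)
O(L) = 1/2
x(u, S) = 5 + S - 3*u (x(u, S) = (-3*u + S) + 5 = (S - 3*u) + 5 = 5 + S - 3*u)
O(3)*x(5, 1) = (5 + 1 - 3*5)/2 = (5 + 1 - 15)/2 = (1/2)*(-9) = -9/2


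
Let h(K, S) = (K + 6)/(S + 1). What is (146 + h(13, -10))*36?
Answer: 5180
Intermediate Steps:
h(K, S) = (6 + K)/(1 + S)
(146 + h(13, -10))*36 = (146 + (6 + 13)/(1 - 10))*36 = (146 + 19/(-9))*36 = (146 - ⅑*19)*36 = (146 - 19/9)*36 = (1295/9)*36 = 5180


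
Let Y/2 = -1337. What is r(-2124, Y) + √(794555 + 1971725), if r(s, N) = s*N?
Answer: 5679576 + 2*√691570 ≈ 5.6812e+6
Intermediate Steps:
Y = -2674 (Y = 2*(-1337) = -2674)
r(s, N) = N*s
r(-2124, Y) + √(794555 + 1971725) = -2674*(-2124) + √(794555 + 1971725) = 5679576 + √2766280 = 5679576 + 2*√691570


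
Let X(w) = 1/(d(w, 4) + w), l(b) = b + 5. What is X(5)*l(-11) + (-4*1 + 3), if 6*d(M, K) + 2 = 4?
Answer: -17/8 ≈ -2.1250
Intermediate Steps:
l(b) = 5 + b
d(M, K) = 1/3 (d(M, K) = -1/3 + (1/6)*4 = -1/3 + 2/3 = 1/3)
X(w) = 1/(1/3 + w)
X(5)*l(-11) + (-4*1 + 3) = (3/(1 + 3*5))*(5 - 11) + (-4*1 + 3) = (3/(1 + 15))*(-6) + (-4 + 3) = (3/16)*(-6) - 1 = -9/8 - 1 = -17/8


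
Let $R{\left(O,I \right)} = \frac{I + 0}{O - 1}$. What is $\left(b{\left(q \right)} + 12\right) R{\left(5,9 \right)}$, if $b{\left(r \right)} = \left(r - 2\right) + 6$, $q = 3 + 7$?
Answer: $\frac{117}{2} \approx 58.5$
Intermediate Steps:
$q = 10$
$b{\left(r \right)} = 4 + r$ ($b{\left(r \right)} = \left(-2 + r\right) + 6 = 4 + r$)
$R{\left(O,I \right)} = \frac{I}{-1 + O}$
$\left(b{\left(q \right)} + 12\right) R{\left(5,9 \right)} = \left(\left(4 + 10\right) + 12\right) \frac{9}{-1 + 5} = \left(14 + 12\right) \frac{9}{4} = 26 \cdot 9 \cdot \frac{1}{4} = 26 \cdot \frac{9}{4} = \frac{117}{2}$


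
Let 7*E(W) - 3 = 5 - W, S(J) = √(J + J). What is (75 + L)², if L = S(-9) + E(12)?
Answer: 270559/49 + 3126*I*√2/7 ≈ 5521.6 + 631.55*I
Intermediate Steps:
S(J) = √2*√J (S(J) = √(2*J) = √2*√J)
E(W) = 8/7 - W/7 (E(W) = 3/7 + (5 - W)/7 = 3/7 + (5/7 - W/7) = 8/7 - W/7)
L = -4/7 + 3*I*√2 (L = √2*√(-9) + (8/7 - ⅐*12) = √2*(3*I) + (8/7 - 12/7) = 3*I*√2 - 4/7 = -4/7 + 3*I*√2 ≈ -0.57143 + 4.2426*I)
(75 + L)² = (75 + (-4/7 + 3*I*√2))² = (521/7 + 3*I*√2)²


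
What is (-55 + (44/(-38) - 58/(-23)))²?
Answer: 549386721/190969 ≈ 2876.8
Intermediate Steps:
(-55 + (44/(-38) - 58/(-23)))² = (-55 + (44*(-1/38) - 58*(-1/23)))² = (-55 + (-22/19 + 58/23))² = (-55 + 596/437)² = (-23439/437)² = 549386721/190969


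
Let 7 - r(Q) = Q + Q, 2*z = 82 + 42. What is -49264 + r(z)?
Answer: -49381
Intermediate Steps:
z = 62 (z = (82 + 42)/2 = (1/2)*124 = 62)
r(Q) = 7 - 2*Q (r(Q) = 7 - (Q + Q) = 7 - 2*Q)
-49264 + r(z) = -49264 + (7 - 2*62) = -49264 + (7 - 124) = -49264 - 117 = -49381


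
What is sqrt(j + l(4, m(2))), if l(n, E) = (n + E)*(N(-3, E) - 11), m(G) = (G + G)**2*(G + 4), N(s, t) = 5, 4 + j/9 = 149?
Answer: sqrt(705) ≈ 26.552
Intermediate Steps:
j = 1305 (j = -36 + 9*149 = -36 + 1341 = 1305)
m(G) = 4*G**2*(4 + G) (m(G) = (2*G)**2*(4 + G) = (4*G**2)*(4 + G) = 4*G**2*(4 + G))
l(n, E) = -6*E - 6*n (l(n, E) = (n + E)*(5 - 11) = (E + n)*(-6) = -6*E - 6*n)
sqrt(j + l(4, m(2))) = sqrt(1305 + (-24*2**2*(4 + 2) - 6*4)) = sqrt(1305 + (-24*4*6 - 24)) = sqrt(1305 + (-6*96 - 24)) = sqrt(1305 + (-576 - 24)) = sqrt(1305 - 600) = sqrt(705)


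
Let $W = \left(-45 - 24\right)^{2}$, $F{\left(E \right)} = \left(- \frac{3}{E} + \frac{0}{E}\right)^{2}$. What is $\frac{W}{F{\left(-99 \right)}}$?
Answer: $5184729$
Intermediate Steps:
$F{\left(E \right)} = \frac{9}{E^{2}}$ ($F{\left(E \right)} = \left(- \frac{3}{E} + 0\right)^{2} = \left(- \frac{3}{E}\right)^{2} = \frac{9}{E^{2}}$)
$W = 4761$ ($W = \left(-69\right)^{2} = 4761$)
$\frac{W}{F{\left(-99 \right)}} = \frac{4761}{9 \cdot \frac{1}{9801}} = 4761 \frac{1}{\frac{1}{1089}} = 4761 \cdot 1089 = 5184729$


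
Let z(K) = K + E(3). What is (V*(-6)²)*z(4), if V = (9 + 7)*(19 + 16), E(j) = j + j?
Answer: 201600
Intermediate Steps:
E(j) = 2*j
z(K) = 6 + K (z(K) = K + 2*3 = K + 6 = 6 + K)
V = 560 (V = 16*35 = 560)
(V*(-6)²)*z(4) = (560*(-6)²)*(6 + 4) = (560*36)*10 = 20160*10 = 201600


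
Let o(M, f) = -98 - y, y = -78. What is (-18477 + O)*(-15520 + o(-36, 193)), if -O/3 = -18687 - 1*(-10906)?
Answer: -75617640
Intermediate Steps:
O = 23343 (O = -3*(-18687 - 1*(-10906)) = -3*(-18687 + 10906) = -3*(-7781) = 23343)
o(M, f) = -20 (o(M, f) = -98 - 1*(-78) = -98 + 78 = -20)
(-18477 + O)*(-15520 + o(-36, 193)) = (-18477 + 23343)*(-15520 - 20) = 4866*(-15540) = -75617640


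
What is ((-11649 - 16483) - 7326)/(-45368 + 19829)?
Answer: 35458/25539 ≈ 1.3884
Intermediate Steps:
((-11649 - 16483) - 7326)/(-45368 + 19829) = (-28132 - 7326)/(-25539) = -35458*(-1/25539) = 35458/25539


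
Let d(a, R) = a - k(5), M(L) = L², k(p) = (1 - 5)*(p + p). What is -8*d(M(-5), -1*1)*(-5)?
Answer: 2600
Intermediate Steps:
k(p) = -8*p
d(a, R) = 40 + a (d(a, R) = a - (-8)*5 = a - 1*(-40) = a + 40 = 40 + a)
-8*d(M(-5), -1*1)*(-5) = -8*(40 + (-5)²)*(-5) = -8*(40 + 25)*(-5) = -8*65*(-5) = -520*(-5) = 2600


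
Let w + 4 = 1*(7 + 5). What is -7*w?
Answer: -56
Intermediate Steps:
w = 8 (w = -4 + 1*(7 + 5) = -4 + 1*12 = -4 + 12 = 8)
-7*w = -7*8 = -56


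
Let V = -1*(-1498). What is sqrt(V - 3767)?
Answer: I*sqrt(2269) ≈ 47.634*I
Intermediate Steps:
V = 1498
sqrt(V - 3767) = sqrt(1498 - 3767) = sqrt(-2269) = I*sqrt(2269)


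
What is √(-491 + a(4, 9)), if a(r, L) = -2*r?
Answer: I*√499 ≈ 22.338*I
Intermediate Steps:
√(-491 + a(4, 9)) = √(-491 - 2*4) = √(-491 - 8) = √(-499) = I*√499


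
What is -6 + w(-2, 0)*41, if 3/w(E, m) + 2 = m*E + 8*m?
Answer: -135/2 ≈ -67.500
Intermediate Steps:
w(E, m) = 3/(-2 + 8*m + E*m) (w(E, m) = 3/(-2 + (m*E + 8*m)) = 3/(-2 + (E*m + 8*m)) = 3/(-2 + (8*m + E*m)) = 3/(-2 + 8*m + E*m))
-6 + w(-2, 0)*41 = -6 + (3/(-2 + 8*0 - 2*0))*41 = -6 + (3/(-2 + 0 + 0))*41 = -6 + (3/(-2))*41 = -6 + (3*(-1/2))*41 = -6 - 3/2*41 = -6 - 123/2 = -135/2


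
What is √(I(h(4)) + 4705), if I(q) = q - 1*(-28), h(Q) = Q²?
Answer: √4749 ≈ 68.913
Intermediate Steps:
I(q) = 28 + q (I(q) = q + 28 = 28 + q)
√(I(h(4)) + 4705) = √((28 + 4²) + 4705) = √((28 + 16) + 4705) = √(44 + 4705) = √4749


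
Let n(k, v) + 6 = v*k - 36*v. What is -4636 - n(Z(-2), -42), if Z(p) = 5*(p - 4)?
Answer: -7402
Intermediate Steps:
Z(p) = -20 + 5*p (Z(p) = 5*(-4 + p) = -20 + 5*p)
n(k, v) = -6 - 36*v + k*v (n(k, v) = -6 + (v*k - 36*v) = -6 + (k*v - 36*v) = -6 + (-36*v + k*v) = -6 - 36*v + k*v)
-4636 - n(Z(-2), -42) = -4636 - (-6 - 36*(-42) + (-20 + 5*(-2))*(-42)) = -4636 - (-6 + 1512 + (-20 - 10)*(-42)) = -4636 - (-6 + 1512 - 30*(-42)) = -4636 - (-6 + 1512 + 1260) = -4636 - 1*2766 = -4636 - 2766 = -7402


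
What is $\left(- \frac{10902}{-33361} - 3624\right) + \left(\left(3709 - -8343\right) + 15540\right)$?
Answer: $\frac{799607350}{33361} \approx 23968.0$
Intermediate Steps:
$\left(- \frac{10902}{-33361} - 3624\right) + \left(\left(3709 - -8343\right) + 15540\right) = \left(\left(-10902\right) \left(- \frac{1}{33361}\right) - 3624\right) + \left(\left(3709 + 8343\right) + 15540\right) = \left(\frac{10902}{33361} - 3624\right) + \left(12052 + 15540\right) = - \frac{120889362}{33361} + 27592 = \frac{799607350}{33361}$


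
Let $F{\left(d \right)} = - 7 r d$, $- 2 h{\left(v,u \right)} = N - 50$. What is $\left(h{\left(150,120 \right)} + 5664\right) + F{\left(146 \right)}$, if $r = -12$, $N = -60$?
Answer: $17983$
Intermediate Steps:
$h{\left(v,u \right)} = 55$ ($h{\left(v,u \right)} = - \frac{-60 - 50}{2} = \left(- \frac{1}{2}\right) \left(-110\right) = 55$)
$F{\left(d \right)} = 84 d$ ($F{\left(d \right)} = \left(-7\right) \left(-12\right) d = 84 d$)
$\left(h{\left(150,120 \right)} + 5664\right) + F{\left(146 \right)} = \left(55 + 5664\right) + 84 \cdot 146 = 5719 + 12264 = 17983$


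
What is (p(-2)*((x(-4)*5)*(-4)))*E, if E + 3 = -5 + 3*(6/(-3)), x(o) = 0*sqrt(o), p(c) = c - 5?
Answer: 0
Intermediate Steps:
p(c) = -5 + c
x(o) = 0
E = -14 (E = -3 + (-5 + 3*(6/(-3))) = -3 + (-5 + 3*(6*(-1/3))) = -3 + (-5 + 3*(-2)) = -3 + (-5 - 6) = -3 - 11 = -14)
(p(-2)*((x(-4)*5)*(-4)))*E = ((-5 - 2)*((0*5)*(-4)))*(-14) = -0*(-4)*(-14) = -7*0*(-14) = 0*(-14) = 0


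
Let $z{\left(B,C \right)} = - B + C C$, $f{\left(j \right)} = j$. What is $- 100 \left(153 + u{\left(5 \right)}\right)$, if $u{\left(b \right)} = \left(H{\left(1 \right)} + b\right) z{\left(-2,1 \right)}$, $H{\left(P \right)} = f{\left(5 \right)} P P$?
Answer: $-18300$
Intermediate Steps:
$z{\left(B,C \right)} = C^{2} - B$ ($z{\left(B,C \right)} = - B + C^{2} = C^{2} - B$)
$H{\left(P \right)} = 5 P^{2}$ ($H{\left(P \right)} = 5 P P = 5 P^{2}$)
$u{\left(b \right)} = 15 + 3 b$ ($u{\left(b \right)} = \left(5 \cdot 1^{2} + b\right) \left(1^{2} - -2\right) = \left(5 \cdot 1 + b\right) \left(1 + 2\right) = \left(5 + b\right) 3 = 15 + 3 b$)
$- 100 \left(153 + u{\left(5 \right)}\right) = - 100 \left(153 + \left(15 + 3 \cdot 5\right)\right) = - 100 \left(153 + \left(15 + 15\right)\right) = - 100 \left(153 + 30\right) = \left(-100\right) 183 = -18300$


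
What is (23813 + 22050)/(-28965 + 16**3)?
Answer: -45863/24869 ≈ -1.8442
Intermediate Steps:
(23813 + 22050)/(-28965 + 16**3) = 45863/(-28965 + 4096) = 45863/(-24869) = 45863*(-1/24869) = -45863/24869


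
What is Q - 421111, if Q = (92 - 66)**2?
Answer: -420435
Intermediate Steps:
Q = 676 (Q = 26**2 = 676)
Q - 421111 = 676 - 421111 = -420435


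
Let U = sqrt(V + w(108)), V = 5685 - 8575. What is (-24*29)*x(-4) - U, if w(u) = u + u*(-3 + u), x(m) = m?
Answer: 2784 - sqrt(8558) ≈ 2691.5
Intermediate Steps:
V = -2890
U = sqrt(8558) (U = sqrt(-2890 + 108*(-2 + 108)) = sqrt(-2890 + 108*106) = sqrt(-2890 + 11448) = sqrt(8558) ≈ 92.509)
(-24*29)*x(-4) - U = -24*29*(-4) - sqrt(8558) = -696*(-4) - sqrt(8558) = 2784 - sqrt(8558)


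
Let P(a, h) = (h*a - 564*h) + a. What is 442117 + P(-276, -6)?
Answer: 446881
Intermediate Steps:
P(a, h) = a - 564*h + a*h (P(a, h) = (a*h - 564*h) + a = (-564*h + a*h) + a = a - 564*h + a*h)
442117 + P(-276, -6) = 442117 + (-276 - 564*(-6) - 276*(-6)) = 442117 + (-276 + 3384 + 1656) = 442117 + 4764 = 446881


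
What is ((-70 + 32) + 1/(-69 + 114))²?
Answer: 2920681/2025 ≈ 1442.3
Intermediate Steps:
((-70 + 32) + 1/(-69 + 114))² = (-38 + 1/45)² = (-1709/45)² = 2920681/2025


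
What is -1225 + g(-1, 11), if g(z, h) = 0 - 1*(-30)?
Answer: -1195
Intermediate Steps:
g(z, h) = 30 (g(z, h) = 0 + 30 = 30)
-1225 + g(-1, 11) = -1225 + 30 = -1195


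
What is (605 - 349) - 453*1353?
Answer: -612653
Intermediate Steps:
(605 - 349) - 453*1353 = 256 - 612909 = -612653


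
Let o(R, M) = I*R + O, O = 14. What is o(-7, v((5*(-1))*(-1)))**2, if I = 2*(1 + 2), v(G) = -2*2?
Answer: 784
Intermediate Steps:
v(G) = -4
I = 6 (I = 2*3 = 6)
o(R, M) = 14 + 6*R (o(R, M) = 6*R + 14 = 14 + 6*R)
o(-7, v((5*(-1))*(-1)))**2 = (14 + 6*(-7))**2 = (14 - 42)**2 = (-28)**2 = 784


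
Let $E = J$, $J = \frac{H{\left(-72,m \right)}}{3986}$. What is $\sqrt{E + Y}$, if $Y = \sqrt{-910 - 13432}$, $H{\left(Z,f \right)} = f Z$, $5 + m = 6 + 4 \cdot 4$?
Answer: $\frac{\sqrt{-1219716 + 3972049 i \sqrt{14342}}}{1993} \approx 7.7282 + 7.7481 i$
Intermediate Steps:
$m = 17$ ($m = -5 + \left(6 + 4 \cdot 4\right) = -5 + \left(6 + 16\right) = -5 + 22 = 17$)
$H{\left(Z,f \right)} = Z f$
$Y = i \sqrt{14342}$ ($Y = \sqrt{-14342} = i \sqrt{14342} \approx 119.76 i$)
$J = - \frac{612}{1993}$ ($J = \frac{\left(-72\right) 17}{3986} = \left(-1224\right) \frac{1}{3986} = - \frac{612}{1993} \approx -0.30707$)
$E = - \frac{612}{1993} \approx -0.30707$
$\sqrt{E + Y} = \sqrt{- \frac{612}{1993} + i \sqrt{14342}}$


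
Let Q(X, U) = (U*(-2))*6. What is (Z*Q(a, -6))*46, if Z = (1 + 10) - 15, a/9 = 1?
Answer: -13248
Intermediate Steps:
a = 9 (a = 9*1 = 9)
Q(X, U) = -12*U (Q(X, U) = -2*U*6 = -12*U)
Z = -4 (Z = 11 - 15 = -4)
(Z*Q(a, -6))*46 = -(-48)*(-6)*46 = -4*72*46 = -288*46 = -13248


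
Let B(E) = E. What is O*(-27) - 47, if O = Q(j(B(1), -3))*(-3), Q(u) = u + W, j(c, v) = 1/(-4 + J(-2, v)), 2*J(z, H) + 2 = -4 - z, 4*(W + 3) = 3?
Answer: -971/4 ≈ -242.75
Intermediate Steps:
W = -9/4 (W = -3 + (1/4)*3 = -3 + 3/4 = -9/4 ≈ -2.2500)
J(z, H) = -3 - z/2 (J(z, H) = -1 + (-4 - z)/2 = -1 + (-2 - z/2) = -3 - z/2)
j(c, v) = -1/6 (j(c, v) = 1/(-4 + (-3 - 1/2*(-2))) = 1/(-4 + (-3 + 1)) = 1/(-4 - 2) = 1/(-6) = -1/6)
Q(u) = -9/4 + u (Q(u) = u - 9/4 = -9/4 + u)
O = 29/4 (O = (-9/4 - 1/6)*(-3) = -29/12*(-3) = 29/4 ≈ 7.2500)
O*(-27) - 47 = (29/4)*(-27) - 47 = -783/4 - 47 = -971/4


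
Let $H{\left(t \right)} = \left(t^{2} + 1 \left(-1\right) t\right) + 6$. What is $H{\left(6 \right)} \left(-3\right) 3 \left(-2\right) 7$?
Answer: $4536$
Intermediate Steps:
$H{\left(t \right)} = 6 + t^{2} - t$ ($H{\left(t \right)} = \left(t^{2} - t\right) + 6 = 6 + t^{2} - t$)
$H{\left(6 \right)} \left(-3\right) 3 \left(-2\right) 7 = \left(6 + 6^{2} - 6\right) \left(-3\right) 3 \left(-2\right) 7 = \left(6 + 36 - 6\right) \left(\left(-9\right) \left(-2\right)\right) 7 = 36 \cdot 18 \cdot 7 = 648 \cdot 7 = 4536$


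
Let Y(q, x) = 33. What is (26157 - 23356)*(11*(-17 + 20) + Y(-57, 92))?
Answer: 184866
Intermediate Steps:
(26157 - 23356)*(11*(-17 + 20) + Y(-57, 92)) = (26157 - 23356)*(11*(-17 + 20) + 33) = 2801*(11*3 + 33) = 2801*(33 + 33) = 2801*66 = 184866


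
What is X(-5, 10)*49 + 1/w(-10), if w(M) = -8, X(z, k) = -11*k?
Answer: -43121/8 ≈ -5390.1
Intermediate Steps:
X(-5, 10)*49 + 1/w(-10) = -11*10*49 + 1/(-8) = -110*49 - 1/8 = -5390 - 1/8 = -43121/8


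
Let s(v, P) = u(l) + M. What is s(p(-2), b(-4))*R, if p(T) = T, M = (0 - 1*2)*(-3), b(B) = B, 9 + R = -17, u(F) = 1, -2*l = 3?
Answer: -182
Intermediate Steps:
l = -3/2 (l = -1/2*3 = -3/2 ≈ -1.5000)
R = -26 (R = -9 - 17 = -26)
M = 6 (M = (0 - 2)*(-3) = -2*(-3) = 6)
s(v, P) = 7 (s(v, P) = 1 + 6 = 7)
s(p(-2), b(-4))*R = 7*(-26) = -182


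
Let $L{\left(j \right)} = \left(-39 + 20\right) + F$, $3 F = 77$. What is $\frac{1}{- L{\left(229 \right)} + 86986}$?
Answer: $\frac{3}{260938} \approx 1.1497 \cdot 10^{-5}$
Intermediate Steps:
$F = \frac{77}{3}$ ($F = \frac{1}{3} \cdot 77 = \frac{77}{3} \approx 25.667$)
$L{\left(j \right)} = \frac{20}{3}$ ($L{\left(j \right)} = \left(-39 + 20\right) + \frac{77}{3} = -19 + \frac{77}{3} = \frac{20}{3}$)
$\frac{1}{- L{\left(229 \right)} + 86986} = \frac{1}{\left(-1\right) \frac{20}{3} + 86986} = \frac{1}{- \frac{20}{3} + 86986} = \frac{1}{\frac{260938}{3}} = \frac{3}{260938}$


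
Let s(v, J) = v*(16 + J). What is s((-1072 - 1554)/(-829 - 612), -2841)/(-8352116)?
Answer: 3709225/6017699578 ≈ 0.00061639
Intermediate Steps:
s((-1072 - 1554)/(-829 - 612), -2841)/(-8352116) = (((-1072 - 1554)/(-829 - 612))*(16 - 2841))/(-8352116) = (-2626/(-1441)*(-2825))*(-1/8352116) = (-2626*(-1/1441)*(-2825))*(-1/8352116) = ((2626/1441)*(-2825))*(-1/8352116) = -7418450/1441*(-1/8352116) = 3709225/6017699578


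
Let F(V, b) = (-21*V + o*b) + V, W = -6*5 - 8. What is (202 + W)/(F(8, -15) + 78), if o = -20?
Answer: 82/109 ≈ 0.75229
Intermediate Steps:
W = -38 (W = -30 - 8 = -38)
F(V, b) = -20*V - 20*b (F(V, b) = (-21*V - 20*b) + V = -20*V - 20*b)
(202 + W)/(F(8, -15) + 78) = (202 - 38)/((-20*8 - 20*(-15)) + 78) = 164/((-160 + 300) + 78) = 164/(140 + 78) = 164/218 = 164*(1/218) = 82/109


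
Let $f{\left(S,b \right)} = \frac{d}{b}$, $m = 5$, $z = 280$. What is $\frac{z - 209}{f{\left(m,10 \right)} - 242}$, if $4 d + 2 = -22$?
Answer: $- \frac{355}{1213} \approx -0.29266$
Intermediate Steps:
$d = -6$ ($d = - \frac{1}{2} + \frac{1}{4} \left(-22\right) = - \frac{1}{2} - \frac{11}{2} = -6$)
$f{\left(S,b \right)} = - \frac{6}{b}$
$\frac{z - 209}{f{\left(m,10 \right)} - 242} = \frac{280 - 209}{- \frac{6}{10} - 242} = \frac{71}{\left(-6\right) \frac{1}{10} - 242} = \frac{71}{- \frac{3}{5} - 242} = \frac{71}{- \frac{1213}{5}} = 71 \left(- \frac{5}{1213}\right) = - \frac{355}{1213}$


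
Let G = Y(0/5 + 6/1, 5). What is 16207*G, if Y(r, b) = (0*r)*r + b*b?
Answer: 405175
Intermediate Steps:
Y(r, b) = b² (Y(r, b) = 0*r + b² = 0 + b² = b²)
G = 25 (G = 5² = 25)
16207*G = 16207*25 = 405175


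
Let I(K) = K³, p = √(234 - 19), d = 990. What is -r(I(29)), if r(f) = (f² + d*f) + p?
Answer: -618968431 - √215 ≈ -6.1897e+8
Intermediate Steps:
p = √215 ≈ 14.663
r(f) = √215 + f² + 990*f (r(f) = (f² + 990*f) + √215 = √215 + f² + 990*f)
-r(I(29)) = -(√215 + (29³)² + 990*29³) = -(√215 + 24389² + 990*24389) = -(√215 + 594823321 + 24145110) = -(618968431 + √215) = -618968431 - √215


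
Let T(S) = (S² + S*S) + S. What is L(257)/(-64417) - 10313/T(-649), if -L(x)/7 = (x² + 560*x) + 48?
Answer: 1236812746086/54223203001 ≈ 22.810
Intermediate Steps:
T(S) = S + 2*S² (T(S) = (S² + S²) + S = 2*S² + S = S + 2*S²)
L(x) = -336 - 3920*x - 7*x² (L(x) = -7*((x² + 560*x) + 48) = -7*(48 + x² + 560*x) = -336 - 3920*x - 7*x²)
L(257)/(-64417) - 10313/T(-649) = (-336 - 3920*257 - 7*257²)/(-64417) - 10313*(-1/(649*(1 + 2*(-649)))) = (-336 - 1007440 - 7*66049)*(-1/64417) - 10313*(-1/(649*(1 - 1298))) = (-336 - 1007440 - 462343)*(-1/64417) - 10313/((-649*(-1297))) = -1470119*(-1/64417) - 10313/841753 = 1470119/64417 - 10313*1/841753 = 1470119/64417 - 10313/841753 = 1236812746086/54223203001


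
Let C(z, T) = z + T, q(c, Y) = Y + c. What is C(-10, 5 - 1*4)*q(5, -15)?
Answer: 90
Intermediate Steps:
C(z, T) = T + z
C(-10, 5 - 1*4)*q(5, -15) = ((5 - 1*4) - 10)*(-15 + 5) = ((5 - 4) - 10)*(-10) = (1 - 10)*(-10) = -9*(-10) = 90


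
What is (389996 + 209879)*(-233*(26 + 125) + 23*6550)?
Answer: 69265766625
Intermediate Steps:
(389996 + 209879)*(-233*(26 + 125) + 23*6550) = 599875*(-233*151 + 150650) = 599875*(-35183 + 150650) = 599875*115467 = 69265766625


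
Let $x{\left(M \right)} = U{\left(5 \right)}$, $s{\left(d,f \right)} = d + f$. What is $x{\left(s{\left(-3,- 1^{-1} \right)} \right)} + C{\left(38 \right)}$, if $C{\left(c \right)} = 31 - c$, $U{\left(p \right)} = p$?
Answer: $-2$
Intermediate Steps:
$x{\left(M \right)} = 5$
$x{\left(s{\left(-3,- 1^{-1} \right)} \right)} + C{\left(38 \right)} = 5 + \left(31 - 38\right) = 5 - 7 = -2$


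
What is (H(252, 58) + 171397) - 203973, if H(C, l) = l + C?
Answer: -32266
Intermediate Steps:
H(C, l) = C + l
(H(252, 58) + 171397) - 203973 = ((252 + 58) + 171397) - 203973 = (310 + 171397) - 203973 = 171707 - 203973 = -32266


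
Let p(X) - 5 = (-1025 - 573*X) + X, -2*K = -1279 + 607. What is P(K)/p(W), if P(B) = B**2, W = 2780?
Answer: -28224/397795 ≈ -0.070951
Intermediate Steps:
K = 336 (K = -(-1279 + 607)/2 = -1/2*(-672) = 336)
p(X) = -1020 - 572*X (p(X) = 5 + ((-1025 - 573*X) + X) = 5 + (-1025 - 572*X) = -1020 - 572*X)
P(K)/p(W) = 336**2/(-1020 - 572*2780) = 112896/(-1020 - 1590160) = 112896/(-1591180) = 112896*(-1/1591180) = -28224/397795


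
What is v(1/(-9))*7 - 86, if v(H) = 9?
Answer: -23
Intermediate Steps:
v(1/(-9))*7 - 86 = 9*7 - 86 = 63 - 86 = -23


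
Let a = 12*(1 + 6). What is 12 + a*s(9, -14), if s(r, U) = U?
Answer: -1164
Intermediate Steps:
a = 84 (a = 12*7 = 84)
12 + a*s(9, -14) = 12 + 84*(-14) = 12 - 1176 = -1164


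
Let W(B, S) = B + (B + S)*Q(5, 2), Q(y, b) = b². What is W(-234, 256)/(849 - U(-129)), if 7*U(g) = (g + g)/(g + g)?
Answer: -511/2971 ≈ -0.17200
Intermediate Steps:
W(B, S) = 4*S + 5*B (W(B, S) = B + (B + S)*2² = B + (B + S)*4 = B + (4*B + 4*S) = 4*S + 5*B)
U(g) = ⅐ (U(g) = ((g + g)/(g + g))/7 = ((2*g)/((2*g)))/7 = ((2*g)*(1/(2*g)))/7 = (⅐)*1 = ⅐)
W(-234, 256)/(849 - U(-129)) = (4*256 + 5*(-234))/(849 - 1*⅐) = (1024 - 1170)/(849 - ⅐) = -146/5942/7 = -146*7/5942 = -511/2971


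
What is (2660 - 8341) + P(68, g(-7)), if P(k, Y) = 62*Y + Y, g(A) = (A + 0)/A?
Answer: -5618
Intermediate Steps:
g(A) = 1 (g(A) = A/A = 1)
P(k, Y) = 63*Y
(2660 - 8341) + P(68, g(-7)) = (2660 - 8341) + 63*1 = -5681 + 63 = -5618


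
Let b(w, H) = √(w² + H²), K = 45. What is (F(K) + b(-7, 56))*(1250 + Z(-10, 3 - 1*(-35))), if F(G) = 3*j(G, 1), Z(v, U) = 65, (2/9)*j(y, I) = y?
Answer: 1597725/2 + 9205*√65 ≈ 8.7308e+5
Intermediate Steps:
j(y, I) = 9*y/2
F(G) = 27*G/2 (F(G) = 3*(9*G/2) = 27*G/2)
b(w, H) = √(H² + w²)
(F(K) + b(-7, 56))*(1250 + Z(-10, 3 - 1*(-35))) = ((27/2)*45 + √(56² + (-7)²))*(1250 + 65) = (1215/2 + √(3136 + 49))*1315 = (1215/2 + √3185)*1315 = (1215/2 + 7*√65)*1315 = 1597725/2 + 9205*√65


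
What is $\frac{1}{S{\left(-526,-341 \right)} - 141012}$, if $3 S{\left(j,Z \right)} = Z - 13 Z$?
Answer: $- \frac{1}{139648} \approx -7.1609 \cdot 10^{-6}$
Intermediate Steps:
$S{\left(j,Z \right)} = - 4 Z$ ($S{\left(j,Z \right)} = \frac{Z - 13 Z}{3} = \frac{\left(-12\right) Z}{3} = - 4 Z$)
$\frac{1}{S{\left(-526,-341 \right)} - 141012} = \frac{1}{\left(-4\right) \left(-341\right) - 141012} = \frac{1}{1364 - 141012} = \frac{1}{-139648} = - \frac{1}{139648}$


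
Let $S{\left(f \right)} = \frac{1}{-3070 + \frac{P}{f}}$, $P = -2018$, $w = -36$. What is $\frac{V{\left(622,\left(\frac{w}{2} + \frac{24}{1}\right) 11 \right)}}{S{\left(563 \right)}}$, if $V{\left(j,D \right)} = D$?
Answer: $- \frac{114208248}{563} \approx -2.0286 \cdot 10^{5}$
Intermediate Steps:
$S{\left(f \right)} = \frac{1}{-3070 - \frac{2018}{f}}$
$\frac{V{\left(622,\left(\frac{w}{2} + \frac{24}{1}\right) 11 \right)}}{S{\left(563 \right)}} = \frac{\left(- \frac{36}{2} + \frac{24}{1}\right) 11}{\left(-1\right) 563 \frac{1}{2018 + 3070 \cdot 563}} = \frac{\left(\left(-36\right) \frac{1}{2} + 24 \cdot 1\right) 11}{\left(-1\right) 563 \frac{1}{2018 + 1728410}} = \frac{\left(-18 + 24\right) 11}{\left(-1\right) 563 \cdot \frac{1}{1730428}} = \frac{6 \cdot 11}{\left(-1\right) 563 \cdot \frac{1}{1730428}} = \frac{66}{- \frac{563}{1730428}} = 66 \left(- \frac{1730428}{563}\right) = - \frac{114208248}{563}$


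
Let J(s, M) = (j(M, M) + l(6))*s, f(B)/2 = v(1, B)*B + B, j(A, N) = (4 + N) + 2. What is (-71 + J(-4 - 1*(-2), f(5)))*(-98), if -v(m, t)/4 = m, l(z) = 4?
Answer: 3038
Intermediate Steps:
j(A, N) = 6 + N
v(m, t) = -4*m
f(B) = -6*B (f(B) = 2*((-4*1)*B + B) = 2*(-4*B + B) = 2*(-3*B) = -6*B)
J(s, M) = s*(10 + M) (J(s, M) = ((6 + M) + 4)*s = (10 + M)*s = s*(10 + M))
(-71 + J(-4 - 1*(-2), f(5)))*(-98) = (-71 + (-4 - 1*(-2))*(10 - 6*5))*(-98) = (-71 + (-4 + 2)*(10 - 30))*(-98) = (-71 - 2*(-20))*(-98) = (-71 + 40)*(-98) = -31*(-98) = 3038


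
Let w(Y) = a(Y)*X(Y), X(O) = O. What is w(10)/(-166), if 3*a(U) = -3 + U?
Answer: -35/249 ≈ -0.14056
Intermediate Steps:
a(U) = -1 + U/3 (a(U) = (-3 + U)/3 = -1 + U/3)
w(Y) = Y*(-1 + Y/3) (w(Y) = (-1 + Y/3)*Y = Y*(-1 + Y/3))
w(10)/(-166) = ((⅓)*10*(-3 + 10))/(-166) = ((⅓)*10*7)*(-1/166) = (70/3)*(-1/166) = -35/249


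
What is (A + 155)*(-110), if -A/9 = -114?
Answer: -129910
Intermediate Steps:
A = 1026 (A = -9*(-114) = 1026)
(A + 155)*(-110) = (1026 + 155)*(-110) = 1181*(-110) = -129910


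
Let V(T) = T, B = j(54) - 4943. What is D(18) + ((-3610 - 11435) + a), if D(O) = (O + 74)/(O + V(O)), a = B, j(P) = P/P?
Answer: -179860/9 ≈ -19984.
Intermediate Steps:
j(P) = 1
B = -4942 (B = 1 - 4943 = -4942)
a = -4942
D(O) = (74 + O)/(2*O) (D(O) = (O + 74)/(O + O) = (74 + O)/((2*O)) = (74 + O)*(1/(2*O)) = (74 + O)/(2*O))
D(18) + ((-3610 - 11435) + a) = (½)*(74 + 18)/18 + ((-3610 - 11435) - 4942) = (½)*(1/18)*92 + (-15045 - 4942) = 23/9 - 19987 = -179860/9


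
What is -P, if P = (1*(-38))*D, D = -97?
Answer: -3686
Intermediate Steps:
P = 3686 (P = (1*(-38))*(-97) = -38*(-97) = 3686)
-P = -1*3686 = -3686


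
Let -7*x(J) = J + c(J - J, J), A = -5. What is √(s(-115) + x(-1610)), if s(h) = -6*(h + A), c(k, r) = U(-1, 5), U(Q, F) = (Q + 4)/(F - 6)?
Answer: √46571/7 ≈ 30.829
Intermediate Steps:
U(Q, F) = (4 + Q)/(-6 + F)
c(k, r) = -3 (c(k, r) = (4 - 1)/(-6 + 5) = 3/(-1) = -1*3 = -3)
s(h) = 30 - 6*h (s(h) = -6*(h - 5) = -6*(-5 + h) = 30 - 6*h)
x(J) = 3/7 - J/7 (x(J) = -(J - 3)/7 = -(-3 + J)/7 = 3/7 - J/7)
√(s(-115) + x(-1610)) = √((30 - 6*(-115)) + (3/7 - ⅐*(-1610))) = √((30 + 690) + (3/7 + 230)) = √(720 + 1613/7) = √(6653/7) = √46571/7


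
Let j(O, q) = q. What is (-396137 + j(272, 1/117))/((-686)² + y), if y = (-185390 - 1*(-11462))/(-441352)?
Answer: -2556974356732/3037592898405 ≈ -0.84178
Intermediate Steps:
y = 21741/55169 (y = (-185390 + 11462)*(-1/441352) = -173928*(-1/441352) = 21741/55169 ≈ 0.39408)
(-396137 + j(272, 1/117))/((-686)² + y) = (-396137 + 1/117)/((-686)² + 21741/55169) = (-396137 + 1/117)/(470596 + 21741/55169) = -46348028/(117*25962332465/55169) = -46348028/117*55169/25962332465 = -2556974356732/3037592898405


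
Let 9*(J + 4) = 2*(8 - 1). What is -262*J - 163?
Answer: 4297/9 ≈ 477.44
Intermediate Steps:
J = -22/9 (J = -4 + (2*(8 - 1))/9 = -4 + (2*7)/9 = -4 + (⅑)*14 = -4 + 14/9 = -22/9 ≈ -2.4444)
-262*J - 163 = -262*(-22/9) - 163 = 5764/9 - 163 = 4297/9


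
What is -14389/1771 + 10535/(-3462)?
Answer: -68472203/6131202 ≈ -11.168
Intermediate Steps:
-14389/1771 + 10535/(-3462) = -14389*1/1771 + 10535*(-1/3462) = -14389/1771 - 10535/3462 = -68472203/6131202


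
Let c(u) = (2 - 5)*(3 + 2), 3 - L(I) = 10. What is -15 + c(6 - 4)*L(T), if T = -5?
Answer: 90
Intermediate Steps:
L(I) = -7 (L(I) = 3 - 1*10 = 3 - 10 = -7)
c(u) = -15 (c(u) = -3*5 = -15)
-15 + c(6 - 4)*L(T) = -15 - 15*(-7) = -15 + 105 = 90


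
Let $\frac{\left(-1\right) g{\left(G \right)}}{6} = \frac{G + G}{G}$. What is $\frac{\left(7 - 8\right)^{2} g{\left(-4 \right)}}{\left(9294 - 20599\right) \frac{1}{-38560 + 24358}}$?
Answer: $- \frac{170424}{11305} \approx -15.075$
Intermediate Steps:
$g{\left(G \right)} = -12$ ($g{\left(G \right)} = - 6 \frac{G + G}{G} = - 6 \frac{2 G}{G} = \left(-6\right) 2 = -12$)
$\frac{\left(7 - 8\right)^{2} g{\left(-4 \right)}}{\left(9294 - 20599\right) \frac{1}{-38560 + 24358}} = \frac{\left(7 - 8\right)^{2} \left(-12\right)}{\left(9294 - 20599\right) \frac{1}{-38560 + 24358}} = \frac{\left(-1\right)^{2} \left(-12\right)}{\left(-11305\right) \frac{1}{-14202}} = \frac{1 \left(-12\right)}{\left(-11305\right) \left(- \frac{1}{14202}\right)} = - \frac{12}{\frac{11305}{14202}} = \left(-12\right) \frac{14202}{11305} = - \frac{170424}{11305}$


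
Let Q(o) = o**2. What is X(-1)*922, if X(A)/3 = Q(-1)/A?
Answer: -2766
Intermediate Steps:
X(A) = 3/A (X(A) = 3*((-1)**2/A) = 3*(1/A) = 3/A)
X(-1)*922 = (3/(-1))*922 = (3*(-1))*922 = -3*922 = -2766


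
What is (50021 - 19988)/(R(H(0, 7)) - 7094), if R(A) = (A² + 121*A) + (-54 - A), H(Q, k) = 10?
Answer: -30033/5848 ≈ -5.1356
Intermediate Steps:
R(A) = -54 + A² + 120*A
(50021 - 19988)/(R(H(0, 7)) - 7094) = (50021 - 19988)/((-54 + 10² + 120*10) - 7094) = 30033/((-54 + 100 + 1200) - 7094) = 30033/(1246 - 7094) = 30033/(-5848) = 30033*(-1/5848) = -30033/5848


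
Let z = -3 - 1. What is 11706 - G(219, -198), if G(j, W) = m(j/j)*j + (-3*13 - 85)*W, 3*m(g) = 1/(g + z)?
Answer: -38465/3 ≈ -12822.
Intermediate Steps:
z = -4
m(g) = 1/(3*(-4 + g)) (m(g) = 1/(3*(g - 4)) = 1/(3*(-4 + g)))
G(j, W) = -124*W - j/9 (G(j, W) = (1/(3*(-4 + j/j)))*j + (-3*13 - 85)*W = (1/(3*(-4 + 1)))*j + (-39 - 85)*W = ((1/3)/(-3))*j - 124*W = ((1/3)*(-1/3))*j - 124*W = -j/9 - 124*W = -124*W - j/9)
11706 - G(219, -198) = 11706 - (-124*(-198) - 1/9*219) = 11706 - (24552 - 73/3) = 11706 - 1*73583/3 = 11706 - 73583/3 = -38465/3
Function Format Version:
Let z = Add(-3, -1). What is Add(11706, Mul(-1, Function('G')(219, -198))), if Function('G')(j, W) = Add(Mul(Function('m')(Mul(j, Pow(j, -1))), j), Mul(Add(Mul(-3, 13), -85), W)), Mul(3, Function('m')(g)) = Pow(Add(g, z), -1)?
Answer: Rational(-38465, 3) ≈ -12822.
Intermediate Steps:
z = -4
Function('m')(g) = Mul(Rational(1, 3), Pow(Add(-4, g), -1)) (Function('m')(g) = Mul(Rational(1, 3), Pow(Add(g, -4), -1)) = Mul(Rational(1, 3), Pow(Add(-4, g), -1)))
Function('G')(j, W) = Add(Mul(-124, W), Mul(Rational(-1, 9), j)) (Function('G')(j, W) = Add(Mul(Mul(Rational(1, 3), Pow(Add(-4, Mul(j, Pow(j, -1))), -1)), j), Mul(Add(Mul(-3, 13), -85), W)) = Add(Mul(Mul(Rational(1, 3), Pow(Add(-4, 1), -1)), j), Mul(Add(-39, -85), W)) = Add(Mul(Mul(Rational(1, 3), Pow(-3, -1)), j), Mul(-124, W)) = Add(Mul(Mul(Rational(1, 3), Rational(-1, 3)), j), Mul(-124, W)) = Add(Mul(Rational(-1, 9), j), Mul(-124, W)) = Add(Mul(-124, W), Mul(Rational(-1, 9), j)))
Add(11706, Mul(-1, Function('G')(219, -198))) = Add(11706, Mul(-1, Add(Mul(-124, -198), Mul(Rational(-1, 9), 219)))) = Add(11706, Mul(-1, Add(24552, Rational(-73, 3)))) = Add(11706, Mul(-1, Rational(73583, 3))) = Add(11706, Rational(-73583, 3)) = Rational(-38465, 3)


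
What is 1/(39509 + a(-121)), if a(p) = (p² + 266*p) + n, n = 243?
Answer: 1/22207 ≈ 4.5031e-5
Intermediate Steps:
a(p) = 243 + p² + 266*p (a(p) = (p² + 266*p) + 243 = 243 + p² + 266*p)
1/(39509 + a(-121)) = 1/(39509 + (243 + (-121)² + 266*(-121))) = 1/(39509 + (243 + 14641 - 32186)) = 1/(39509 - 17302) = 1/22207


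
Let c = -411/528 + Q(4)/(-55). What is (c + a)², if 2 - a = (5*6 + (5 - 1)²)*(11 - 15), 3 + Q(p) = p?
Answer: 26562154441/774400 ≈ 34300.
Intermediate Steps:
Q(p) = -3 + p
a = 186 (a = 2 - (5*6 + (5 - 1)²)*(11 - 15) = 2 - (30 + 4²)*(-4) = 2 - (30 + 16)*(-4) = 2 - 46*(-4) = 2 - 1*(-184) = 2 + 184 = 186)
c = -701/880 (c = -411/528 + (-3 + 4)/(-55) = -411*1/528 + 1*(-1/55) = -137/176 - 1/55 = -701/880 ≈ -0.79659)
(c + a)² = (-701/880 + 186)² = (162979/880)² = 26562154441/774400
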